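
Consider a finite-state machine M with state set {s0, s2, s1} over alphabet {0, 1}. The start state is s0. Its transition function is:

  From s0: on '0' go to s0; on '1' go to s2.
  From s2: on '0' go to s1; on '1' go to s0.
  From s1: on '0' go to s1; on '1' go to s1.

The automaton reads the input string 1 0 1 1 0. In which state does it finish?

Trace: s0 -1-> s2 -0-> s1 -1-> s1 -1-> s1 -0-> s1

s1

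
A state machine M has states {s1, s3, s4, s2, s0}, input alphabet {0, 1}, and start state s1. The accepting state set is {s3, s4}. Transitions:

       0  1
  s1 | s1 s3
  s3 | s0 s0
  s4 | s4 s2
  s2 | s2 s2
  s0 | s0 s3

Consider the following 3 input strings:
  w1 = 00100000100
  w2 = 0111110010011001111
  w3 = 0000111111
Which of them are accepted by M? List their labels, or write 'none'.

w1: Trace: s1 -0-> s1 -0-> s1 -1-> s3 -0-> s0 -0-> s0 -0-> s0 -0-> s0 -0-> s0 -1-> s3 -0-> s0 -0-> s0  → end s0, rejected
w2: Trace: s1 -0-> s1 -1-> s3 -1-> s0 -1-> s3 -1-> s0 -1-> s3 -0-> s0 -0-> s0 -1-> s3 -0-> s0 -0-> s0 -1-> s3 -1-> s0 -0-> s0 -0-> s0 -1-> s3 -1-> s0 -1-> s3 -1-> s0  → end s0, rejected
w3: Trace: s1 -0-> s1 -0-> s1 -0-> s1 -0-> s1 -1-> s3 -1-> s0 -1-> s3 -1-> s0 -1-> s3 -1-> s0  → end s0, rejected

none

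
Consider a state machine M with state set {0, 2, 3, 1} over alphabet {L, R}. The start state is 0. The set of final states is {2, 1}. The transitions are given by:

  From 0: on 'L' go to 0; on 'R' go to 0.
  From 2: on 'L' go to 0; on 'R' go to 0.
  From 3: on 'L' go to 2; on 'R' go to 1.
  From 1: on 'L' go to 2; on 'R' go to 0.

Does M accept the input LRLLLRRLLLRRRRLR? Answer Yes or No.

Trace: 0 -L-> 0 -R-> 0 -L-> 0 -L-> 0 -L-> 0 -R-> 0 -R-> 0 -L-> 0 -L-> 0 -L-> 0 -R-> 0 -R-> 0 -R-> 0 -R-> 0 -L-> 0 -R-> 0
End state 0 is not accepting.

No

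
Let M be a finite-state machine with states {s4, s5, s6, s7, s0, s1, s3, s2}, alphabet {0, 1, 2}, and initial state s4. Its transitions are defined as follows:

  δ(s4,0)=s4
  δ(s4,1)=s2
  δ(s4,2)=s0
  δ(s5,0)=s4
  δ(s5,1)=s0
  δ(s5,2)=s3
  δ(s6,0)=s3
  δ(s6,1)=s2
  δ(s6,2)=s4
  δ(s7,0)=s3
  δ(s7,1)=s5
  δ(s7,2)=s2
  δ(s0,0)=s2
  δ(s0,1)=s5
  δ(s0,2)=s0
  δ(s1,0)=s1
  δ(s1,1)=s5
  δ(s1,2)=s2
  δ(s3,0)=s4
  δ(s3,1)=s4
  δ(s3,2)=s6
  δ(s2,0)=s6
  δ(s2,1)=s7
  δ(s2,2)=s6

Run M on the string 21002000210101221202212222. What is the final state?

start at s4
read '2': s4 → s0
read '1': s0 → s5
read '0': s5 → s4
read '0': s4 → s4
read '2': s4 → s0
read '0': s0 → s2
read '0': s2 → s6
read '0': s6 → s3
read '2': s3 → s6
read '1': s6 → s2
read '0': s2 → s6
read '1': s6 → s2
read '0': s2 → s6
read '1': s6 → s2
read '2': s2 → s6
read '2': s6 → s4
read '1': s4 → s2
read '2': s2 → s6
read '0': s6 → s3
read '2': s3 → s6
read '2': s6 → s4
read '1': s4 → s2
read '2': s2 → s6
read '2': s6 → s4
read '2': s4 → s0
read '2': s0 → s0

s0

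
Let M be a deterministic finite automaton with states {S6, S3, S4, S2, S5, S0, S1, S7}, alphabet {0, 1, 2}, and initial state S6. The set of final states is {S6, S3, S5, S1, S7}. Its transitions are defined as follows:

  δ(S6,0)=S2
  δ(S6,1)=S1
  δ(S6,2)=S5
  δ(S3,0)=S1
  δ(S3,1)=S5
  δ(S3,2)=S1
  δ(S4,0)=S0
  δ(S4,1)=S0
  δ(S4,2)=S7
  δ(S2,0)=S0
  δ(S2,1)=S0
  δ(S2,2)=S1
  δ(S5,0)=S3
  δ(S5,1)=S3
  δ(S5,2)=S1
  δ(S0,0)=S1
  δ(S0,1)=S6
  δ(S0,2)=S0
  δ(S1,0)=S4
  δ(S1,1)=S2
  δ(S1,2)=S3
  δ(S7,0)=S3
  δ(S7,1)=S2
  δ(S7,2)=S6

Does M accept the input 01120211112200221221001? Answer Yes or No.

No

Trace: S6 -0-> S2 -1-> S0 -1-> S6 -2-> S5 -0-> S3 -2-> S1 -1-> S2 -1-> S0 -1-> S6 -1-> S1 -2-> S3 -2-> S1 -0-> S4 -0-> S0 -2-> S0 -2-> S0 -1-> S6 -2-> S5 -2-> S1 -1-> S2 -0-> S0 -0-> S1 -1-> S2
End state S2 is not accepting.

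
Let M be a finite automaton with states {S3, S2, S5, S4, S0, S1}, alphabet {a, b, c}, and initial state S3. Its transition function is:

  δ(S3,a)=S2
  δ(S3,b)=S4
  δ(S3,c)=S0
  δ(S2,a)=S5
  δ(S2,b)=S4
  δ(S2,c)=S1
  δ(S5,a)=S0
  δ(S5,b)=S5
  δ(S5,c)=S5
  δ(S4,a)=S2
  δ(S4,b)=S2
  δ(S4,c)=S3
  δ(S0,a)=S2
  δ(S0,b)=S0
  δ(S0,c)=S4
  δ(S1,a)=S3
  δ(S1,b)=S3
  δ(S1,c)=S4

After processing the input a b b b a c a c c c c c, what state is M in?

S4

S3 → S2 → S4 → S2 → S4 → S2 → S1 → S3 → S0 → S4 → S3 → S0 → S4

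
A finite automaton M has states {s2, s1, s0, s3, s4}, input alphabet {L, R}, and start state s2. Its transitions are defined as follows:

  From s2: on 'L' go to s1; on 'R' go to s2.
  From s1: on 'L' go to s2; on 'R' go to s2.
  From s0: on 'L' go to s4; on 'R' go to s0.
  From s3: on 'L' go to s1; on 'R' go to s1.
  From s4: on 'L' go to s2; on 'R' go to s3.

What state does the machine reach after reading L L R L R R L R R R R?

s2

Trace: s2 -L-> s1 -L-> s2 -R-> s2 -L-> s1 -R-> s2 -R-> s2 -L-> s1 -R-> s2 -R-> s2 -R-> s2 -R-> s2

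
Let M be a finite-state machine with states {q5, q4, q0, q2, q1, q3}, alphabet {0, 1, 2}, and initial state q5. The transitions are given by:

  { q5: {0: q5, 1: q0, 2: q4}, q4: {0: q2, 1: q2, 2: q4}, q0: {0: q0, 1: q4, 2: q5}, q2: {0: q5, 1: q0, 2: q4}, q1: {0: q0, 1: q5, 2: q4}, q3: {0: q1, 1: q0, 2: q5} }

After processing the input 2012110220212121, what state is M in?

q5 → q4 → q2 → q0 → q5 → q0 → q4 → q2 → q4 → q4 → q2 → q4 → q2 → q4 → q2 → q4 → q2

q2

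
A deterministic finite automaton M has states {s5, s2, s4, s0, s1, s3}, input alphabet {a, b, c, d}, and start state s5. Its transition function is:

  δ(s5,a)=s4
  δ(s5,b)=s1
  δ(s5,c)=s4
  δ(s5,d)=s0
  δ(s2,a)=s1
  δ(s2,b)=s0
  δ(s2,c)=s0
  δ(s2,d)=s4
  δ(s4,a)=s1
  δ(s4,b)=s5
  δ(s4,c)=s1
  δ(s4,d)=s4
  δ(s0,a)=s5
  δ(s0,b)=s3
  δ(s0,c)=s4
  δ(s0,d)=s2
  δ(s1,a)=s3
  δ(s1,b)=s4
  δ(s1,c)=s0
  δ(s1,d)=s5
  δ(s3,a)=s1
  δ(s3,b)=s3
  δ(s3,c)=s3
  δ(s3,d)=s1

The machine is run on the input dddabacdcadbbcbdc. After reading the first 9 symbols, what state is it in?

s5 → s0 → s2 → s4 → s1 → s4 → s1 → s0 → s2 → s0
After 9 symbols: s0.

s0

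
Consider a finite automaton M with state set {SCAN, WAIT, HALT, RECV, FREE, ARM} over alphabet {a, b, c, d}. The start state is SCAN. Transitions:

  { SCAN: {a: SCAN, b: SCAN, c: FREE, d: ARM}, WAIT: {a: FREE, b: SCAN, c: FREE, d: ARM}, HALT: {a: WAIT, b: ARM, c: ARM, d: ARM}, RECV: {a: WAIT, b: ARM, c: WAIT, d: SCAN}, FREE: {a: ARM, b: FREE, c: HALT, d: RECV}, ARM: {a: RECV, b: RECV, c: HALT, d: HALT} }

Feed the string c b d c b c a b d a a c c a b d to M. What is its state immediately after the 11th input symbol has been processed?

SCAN

start at SCAN
read 'c': SCAN → FREE
read 'b': FREE → FREE
read 'd': FREE → RECV
read 'c': RECV → WAIT
read 'b': WAIT → SCAN
read 'c': SCAN → FREE
read 'a': FREE → ARM
read 'b': ARM → RECV
read 'd': RECV → SCAN
read 'a': SCAN → SCAN
read 'a': SCAN → SCAN
After 11 symbols: SCAN.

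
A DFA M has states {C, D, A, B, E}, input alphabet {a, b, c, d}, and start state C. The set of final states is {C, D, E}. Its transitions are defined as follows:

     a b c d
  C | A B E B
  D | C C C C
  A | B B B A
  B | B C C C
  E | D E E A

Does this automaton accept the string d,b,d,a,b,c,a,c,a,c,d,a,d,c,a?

start at C
read 'd': C → B
read 'b': B → C
read 'd': C → B
read 'a': B → B
read 'b': B → C
read 'c': C → E
read 'a': E → D
read 'c': D → C
read 'a': C → A
read 'c': A → B
read 'd': B → C
read 'a': C → A
read 'd': A → A
read 'c': A → B
read 'a': B → B
End state B is not accepting.

No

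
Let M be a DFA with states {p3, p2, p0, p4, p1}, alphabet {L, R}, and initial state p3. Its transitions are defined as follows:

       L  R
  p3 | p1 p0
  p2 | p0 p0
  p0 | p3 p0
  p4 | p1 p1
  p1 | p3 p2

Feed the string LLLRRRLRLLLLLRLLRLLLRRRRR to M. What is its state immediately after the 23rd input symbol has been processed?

start at p3
read 'L': p3 → p1
read 'L': p1 → p3
read 'L': p3 → p1
read 'R': p1 → p2
read 'R': p2 → p0
read 'R': p0 → p0
read 'L': p0 → p3
read 'R': p3 → p0
read 'L': p0 → p3
read 'L': p3 → p1
read 'L': p1 → p3
read 'L': p3 → p1
read 'L': p1 → p3
read 'R': p3 → p0
read 'L': p0 → p3
read 'L': p3 → p1
read 'R': p1 → p2
read 'L': p2 → p0
read 'L': p0 → p3
read 'L': p3 → p1
read 'R': p1 → p2
read 'R': p2 → p0
read 'R': p0 → p0
After 23 symbols: p0.

p0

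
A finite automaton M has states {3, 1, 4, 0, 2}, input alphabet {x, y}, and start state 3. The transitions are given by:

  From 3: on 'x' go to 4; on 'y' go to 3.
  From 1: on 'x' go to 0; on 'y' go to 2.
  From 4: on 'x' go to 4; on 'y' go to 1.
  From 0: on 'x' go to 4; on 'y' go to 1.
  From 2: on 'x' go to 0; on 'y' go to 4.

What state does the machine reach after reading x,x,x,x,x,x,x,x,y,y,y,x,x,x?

4

Trace: 3 -x-> 4 -x-> 4 -x-> 4 -x-> 4 -x-> 4 -x-> 4 -x-> 4 -x-> 4 -y-> 1 -y-> 2 -y-> 4 -x-> 4 -x-> 4 -x-> 4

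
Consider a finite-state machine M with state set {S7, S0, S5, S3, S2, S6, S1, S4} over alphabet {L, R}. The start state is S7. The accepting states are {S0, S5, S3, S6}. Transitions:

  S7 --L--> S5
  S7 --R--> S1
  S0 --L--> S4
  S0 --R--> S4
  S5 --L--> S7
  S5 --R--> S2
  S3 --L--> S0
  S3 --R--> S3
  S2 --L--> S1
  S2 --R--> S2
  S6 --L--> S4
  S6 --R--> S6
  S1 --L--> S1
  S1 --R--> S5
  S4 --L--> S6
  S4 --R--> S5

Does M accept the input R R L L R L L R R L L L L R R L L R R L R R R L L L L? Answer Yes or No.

No

S7 → S1 → S5 → S7 → S5 → S2 → S1 → S1 → S5 → S2 → S1 → S1 → S1 → S1 → S5 → S2 → S1 → S1 → S5 → S2 → S1 → S5 → S2 → S2 → S1 → S1 → S1 → S1
End state S1 is not accepting.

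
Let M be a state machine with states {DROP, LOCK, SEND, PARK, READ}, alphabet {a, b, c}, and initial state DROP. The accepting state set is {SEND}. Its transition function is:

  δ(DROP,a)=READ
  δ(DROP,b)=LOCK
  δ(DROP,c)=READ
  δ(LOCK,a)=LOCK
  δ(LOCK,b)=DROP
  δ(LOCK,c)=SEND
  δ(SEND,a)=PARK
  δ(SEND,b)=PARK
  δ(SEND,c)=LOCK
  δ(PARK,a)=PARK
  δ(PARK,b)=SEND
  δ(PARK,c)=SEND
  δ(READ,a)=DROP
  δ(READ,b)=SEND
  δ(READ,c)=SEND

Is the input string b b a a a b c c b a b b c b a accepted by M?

No

start at DROP
read 'b': DROP → LOCK
read 'b': LOCK → DROP
read 'a': DROP → READ
read 'a': READ → DROP
read 'a': DROP → READ
read 'b': READ → SEND
read 'c': SEND → LOCK
read 'c': LOCK → SEND
read 'b': SEND → PARK
read 'a': PARK → PARK
read 'b': PARK → SEND
read 'b': SEND → PARK
read 'c': PARK → SEND
read 'b': SEND → PARK
read 'a': PARK → PARK
End state PARK is not accepting.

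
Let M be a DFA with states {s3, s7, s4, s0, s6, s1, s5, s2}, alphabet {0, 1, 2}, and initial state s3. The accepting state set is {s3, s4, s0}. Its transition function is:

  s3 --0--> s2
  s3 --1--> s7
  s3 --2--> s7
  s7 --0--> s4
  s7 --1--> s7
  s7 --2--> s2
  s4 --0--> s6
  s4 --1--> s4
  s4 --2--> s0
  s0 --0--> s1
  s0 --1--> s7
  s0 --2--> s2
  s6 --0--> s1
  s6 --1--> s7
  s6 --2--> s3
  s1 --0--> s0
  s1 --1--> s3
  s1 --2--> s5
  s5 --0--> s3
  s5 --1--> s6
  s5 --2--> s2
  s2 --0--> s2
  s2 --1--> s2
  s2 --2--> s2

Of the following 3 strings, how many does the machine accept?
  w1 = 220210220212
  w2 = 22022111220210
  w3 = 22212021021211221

w1: Trace: s3 -2-> s7 -2-> s2 -0-> s2 -2-> s2 -1-> s2 -0-> s2 -2-> s2 -2-> s2 -0-> s2 -2-> s2 -1-> s2 -2-> s2  → end s2, rejected
w2: Trace: s3 -2-> s7 -2-> s2 -0-> s2 -2-> s2 -2-> s2 -1-> s2 -1-> s2 -1-> s2 -2-> s2 -2-> s2 -0-> s2 -2-> s2 -1-> s2 -0-> s2  → end s2, rejected
w3: Trace: s3 -2-> s7 -2-> s2 -2-> s2 -1-> s2 -2-> s2 -0-> s2 -2-> s2 -1-> s2 -0-> s2 -2-> s2 -1-> s2 -2-> s2 -1-> s2 -1-> s2 -2-> s2 -2-> s2 -1-> s2  → end s2, rejected

0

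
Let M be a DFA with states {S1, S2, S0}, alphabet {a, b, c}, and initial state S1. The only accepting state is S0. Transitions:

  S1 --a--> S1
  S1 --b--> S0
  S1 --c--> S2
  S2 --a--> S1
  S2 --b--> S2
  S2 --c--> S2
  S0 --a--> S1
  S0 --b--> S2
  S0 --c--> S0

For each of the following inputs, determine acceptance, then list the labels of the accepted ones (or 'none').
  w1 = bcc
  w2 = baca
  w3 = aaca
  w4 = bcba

w1

w1: Trace: S1 -b-> S0 -c-> S0 -c-> S0  → end S0, accepted
w2: Trace: S1 -b-> S0 -a-> S1 -c-> S2 -a-> S1  → end S1, rejected
w3: Trace: S1 -a-> S1 -a-> S1 -c-> S2 -a-> S1  → end S1, rejected
w4: Trace: S1 -b-> S0 -c-> S0 -b-> S2 -a-> S1  → end S1, rejected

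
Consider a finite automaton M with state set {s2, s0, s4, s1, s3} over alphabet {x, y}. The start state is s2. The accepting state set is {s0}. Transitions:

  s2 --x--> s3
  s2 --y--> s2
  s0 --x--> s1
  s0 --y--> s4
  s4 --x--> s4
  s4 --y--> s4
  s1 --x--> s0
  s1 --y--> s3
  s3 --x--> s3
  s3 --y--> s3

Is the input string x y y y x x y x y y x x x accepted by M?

No

start at s2
read 'x': s2 → s3
read 'y': s3 → s3
read 'y': s3 → s3
read 'y': s3 → s3
read 'x': s3 → s3
read 'x': s3 → s3
read 'y': s3 → s3
read 'x': s3 → s3
read 'y': s3 → s3
read 'y': s3 → s3
read 'x': s3 → s3
read 'x': s3 → s3
read 'x': s3 → s3
End state s3 is not accepting.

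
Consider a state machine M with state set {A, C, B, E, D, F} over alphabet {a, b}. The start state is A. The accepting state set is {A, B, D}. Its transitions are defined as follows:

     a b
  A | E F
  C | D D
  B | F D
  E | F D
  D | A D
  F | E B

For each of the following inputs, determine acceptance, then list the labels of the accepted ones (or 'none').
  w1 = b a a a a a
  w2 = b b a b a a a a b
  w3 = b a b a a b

w2, w3

w1: A → F → E → F → E → F → E  → end E, rejected
w2: A → F → B → F → B → F → E → F → E → D  → end D, accepted
w3: A → F → E → D → A → E → D  → end D, accepted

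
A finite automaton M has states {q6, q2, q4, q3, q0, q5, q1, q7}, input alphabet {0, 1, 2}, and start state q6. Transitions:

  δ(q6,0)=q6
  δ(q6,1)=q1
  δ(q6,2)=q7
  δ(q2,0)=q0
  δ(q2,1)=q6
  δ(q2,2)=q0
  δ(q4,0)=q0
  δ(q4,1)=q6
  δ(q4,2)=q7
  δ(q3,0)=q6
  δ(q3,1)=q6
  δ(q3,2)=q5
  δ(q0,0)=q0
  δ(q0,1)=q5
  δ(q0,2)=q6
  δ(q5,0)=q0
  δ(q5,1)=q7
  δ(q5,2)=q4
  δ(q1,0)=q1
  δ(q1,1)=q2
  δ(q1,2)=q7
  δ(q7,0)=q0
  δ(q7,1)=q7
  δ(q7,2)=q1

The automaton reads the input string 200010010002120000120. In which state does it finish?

q0

Trace: q6 -2-> q7 -0-> q0 -0-> q0 -0-> q0 -1-> q5 -0-> q0 -0-> q0 -1-> q5 -0-> q0 -0-> q0 -0-> q0 -2-> q6 -1-> q1 -2-> q7 -0-> q0 -0-> q0 -0-> q0 -0-> q0 -1-> q5 -2-> q4 -0-> q0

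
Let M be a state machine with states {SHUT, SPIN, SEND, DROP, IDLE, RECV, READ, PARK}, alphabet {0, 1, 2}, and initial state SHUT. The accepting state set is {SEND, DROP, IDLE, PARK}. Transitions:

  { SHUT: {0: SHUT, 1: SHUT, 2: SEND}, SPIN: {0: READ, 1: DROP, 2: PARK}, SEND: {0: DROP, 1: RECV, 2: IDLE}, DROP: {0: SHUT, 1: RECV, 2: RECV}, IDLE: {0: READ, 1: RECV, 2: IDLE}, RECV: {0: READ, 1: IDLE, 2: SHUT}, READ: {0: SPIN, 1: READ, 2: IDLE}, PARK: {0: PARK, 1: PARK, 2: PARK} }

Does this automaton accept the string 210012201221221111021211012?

SHUT → SEND → RECV → READ → SPIN → DROP → RECV → SHUT → SHUT → SHUT → SEND → IDLE → RECV → SHUT → SEND → RECV → IDLE → RECV → IDLE → READ → IDLE → RECV → SHUT → SHUT → SHUT → SHUT → SHUT → SEND
End state SEND is accepting.

Yes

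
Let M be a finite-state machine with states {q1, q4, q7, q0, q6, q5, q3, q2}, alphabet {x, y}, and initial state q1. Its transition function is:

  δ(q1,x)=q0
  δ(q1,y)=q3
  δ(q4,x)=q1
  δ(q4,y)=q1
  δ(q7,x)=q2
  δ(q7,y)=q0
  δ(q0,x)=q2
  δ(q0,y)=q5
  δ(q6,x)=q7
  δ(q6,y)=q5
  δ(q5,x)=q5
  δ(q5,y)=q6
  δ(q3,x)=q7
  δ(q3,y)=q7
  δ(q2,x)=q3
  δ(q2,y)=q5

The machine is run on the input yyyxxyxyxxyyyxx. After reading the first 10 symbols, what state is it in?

Trace: q1 -y-> q3 -y-> q7 -y-> q0 -x-> q2 -x-> q3 -y-> q7 -x-> q2 -y-> q5 -x-> q5 -x-> q5
After 10 symbols: q5.

q5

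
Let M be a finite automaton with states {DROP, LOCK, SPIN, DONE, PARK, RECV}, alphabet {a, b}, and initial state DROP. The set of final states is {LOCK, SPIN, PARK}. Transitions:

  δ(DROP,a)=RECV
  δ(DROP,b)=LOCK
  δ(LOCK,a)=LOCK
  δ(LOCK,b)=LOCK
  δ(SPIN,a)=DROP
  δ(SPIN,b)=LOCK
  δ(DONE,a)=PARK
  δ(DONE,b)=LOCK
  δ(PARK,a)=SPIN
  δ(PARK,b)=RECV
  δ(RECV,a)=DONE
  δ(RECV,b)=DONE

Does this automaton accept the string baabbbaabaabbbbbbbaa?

DROP → LOCK → LOCK → LOCK → LOCK → LOCK → LOCK → LOCK → LOCK → LOCK → LOCK → LOCK → LOCK → LOCK → LOCK → LOCK → LOCK → LOCK → LOCK → LOCK → LOCK
End state LOCK is accepting.

Yes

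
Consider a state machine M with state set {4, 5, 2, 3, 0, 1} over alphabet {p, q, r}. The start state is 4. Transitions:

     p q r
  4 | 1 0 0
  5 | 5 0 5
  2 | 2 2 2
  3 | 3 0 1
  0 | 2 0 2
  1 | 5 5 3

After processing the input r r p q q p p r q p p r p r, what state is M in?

2

4 → 0 → 2 → 2 → 2 → 2 → 2 → 2 → 2 → 2 → 2 → 2 → 2 → 2 → 2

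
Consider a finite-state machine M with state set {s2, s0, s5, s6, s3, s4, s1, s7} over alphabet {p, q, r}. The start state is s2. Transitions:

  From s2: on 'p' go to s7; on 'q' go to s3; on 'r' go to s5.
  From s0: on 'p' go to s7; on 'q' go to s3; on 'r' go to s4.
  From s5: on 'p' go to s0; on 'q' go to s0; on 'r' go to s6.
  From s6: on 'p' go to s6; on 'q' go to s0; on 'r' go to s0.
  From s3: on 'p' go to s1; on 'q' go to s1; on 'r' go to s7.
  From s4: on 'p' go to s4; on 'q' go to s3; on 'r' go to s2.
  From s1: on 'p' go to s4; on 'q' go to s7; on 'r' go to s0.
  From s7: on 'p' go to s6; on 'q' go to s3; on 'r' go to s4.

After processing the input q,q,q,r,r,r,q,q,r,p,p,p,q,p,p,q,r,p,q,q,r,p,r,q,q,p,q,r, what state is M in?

s7

Trace: s2 -q-> s3 -q-> s1 -q-> s7 -r-> s4 -r-> s2 -r-> s5 -q-> s0 -q-> s3 -r-> s7 -p-> s6 -p-> s6 -p-> s6 -q-> s0 -p-> s7 -p-> s6 -q-> s0 -r-> s4 -p-> s4 -q-> s3 -q-> s1 -r-> s0 -p-> s7 -r-> s4 -q-> s3 -q-> s1 -p-> s4 -q-> s3 -r-> s7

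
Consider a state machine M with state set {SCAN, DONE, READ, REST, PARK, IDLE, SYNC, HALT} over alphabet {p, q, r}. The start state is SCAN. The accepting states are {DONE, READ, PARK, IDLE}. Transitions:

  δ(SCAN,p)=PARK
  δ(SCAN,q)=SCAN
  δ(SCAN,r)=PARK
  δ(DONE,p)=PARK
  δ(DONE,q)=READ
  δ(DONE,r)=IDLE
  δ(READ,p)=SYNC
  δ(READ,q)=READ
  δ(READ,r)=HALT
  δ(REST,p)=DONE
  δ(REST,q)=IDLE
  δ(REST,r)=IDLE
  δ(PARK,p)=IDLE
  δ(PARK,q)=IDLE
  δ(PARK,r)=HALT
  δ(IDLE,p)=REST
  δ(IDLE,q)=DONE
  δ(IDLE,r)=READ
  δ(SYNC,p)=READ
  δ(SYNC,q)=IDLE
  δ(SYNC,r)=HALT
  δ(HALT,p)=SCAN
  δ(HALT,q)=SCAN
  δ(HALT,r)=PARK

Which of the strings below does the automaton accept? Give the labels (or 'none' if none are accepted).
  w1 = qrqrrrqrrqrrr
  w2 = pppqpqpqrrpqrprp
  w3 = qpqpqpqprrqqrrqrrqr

w1: SCAN → SCAN → PARK → IDLE → READ → HALT → PARK → IDLE → READ → HALT → SCAN → PARK → HALT → PARK  → end PARK, accepted
w2: SCAN → PARK → IDLE → REST → IDLE → REST → IDLE → REST → IDLE → READ → HALT → SCAN → SCAN → PARK → IDLE → READ → SYNC  → end SYNC, rejected
w3: SCAN → SCAN → PARK → IDLE → REST → IDLE → REST → IDLE → REST → IDLE → READ → READ → READ → HALT → PARK → IDLE → READ → HALT → SCAN → PARK  → end PARK, accepted

w1, w3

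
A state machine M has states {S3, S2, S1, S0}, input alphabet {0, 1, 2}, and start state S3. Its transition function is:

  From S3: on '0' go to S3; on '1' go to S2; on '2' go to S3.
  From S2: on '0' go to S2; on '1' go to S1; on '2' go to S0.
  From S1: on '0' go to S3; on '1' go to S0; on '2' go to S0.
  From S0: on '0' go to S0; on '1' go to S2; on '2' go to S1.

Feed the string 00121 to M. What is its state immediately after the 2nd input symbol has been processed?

S3

start at S3
read '0': S3 → S3
read '0': S3 → S3
After 2 symbols: S3.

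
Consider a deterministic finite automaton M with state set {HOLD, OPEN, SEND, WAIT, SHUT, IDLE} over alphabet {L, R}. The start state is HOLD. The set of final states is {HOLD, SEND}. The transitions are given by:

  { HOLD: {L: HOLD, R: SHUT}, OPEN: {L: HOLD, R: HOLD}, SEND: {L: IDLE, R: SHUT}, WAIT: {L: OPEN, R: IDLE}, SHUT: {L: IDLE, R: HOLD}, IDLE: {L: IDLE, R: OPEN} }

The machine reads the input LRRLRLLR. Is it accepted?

HOLD → HOLD → SHUT → HOLD → HOLD → SHUT → IDLE → IDLE → OPEN
End state OPEN is not accepting.

No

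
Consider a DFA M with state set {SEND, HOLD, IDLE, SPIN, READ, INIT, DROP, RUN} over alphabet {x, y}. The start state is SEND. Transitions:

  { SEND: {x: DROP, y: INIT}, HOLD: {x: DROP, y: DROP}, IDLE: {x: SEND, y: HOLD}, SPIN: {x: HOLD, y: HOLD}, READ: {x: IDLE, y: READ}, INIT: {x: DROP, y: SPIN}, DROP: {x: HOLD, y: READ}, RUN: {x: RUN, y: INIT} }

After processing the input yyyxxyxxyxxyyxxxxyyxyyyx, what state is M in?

IDLE

Trace: SEND -y-> INIT -y-> SPIN -y-> HOLD -x-> DROP -x-> HOLD -y-> DROP -x-> HOLD -x-> DROP -y-> READ -x-> IDLE -x-> SEND -y-> INIT -y-> SPIN -x-> HOLD -x-> DROP -x-> HOLD -x-> DROP -y-> READ -y-> READ -x-> IDLE -y-> HOLD -y-> DROP -y-> READ -x-> IDLE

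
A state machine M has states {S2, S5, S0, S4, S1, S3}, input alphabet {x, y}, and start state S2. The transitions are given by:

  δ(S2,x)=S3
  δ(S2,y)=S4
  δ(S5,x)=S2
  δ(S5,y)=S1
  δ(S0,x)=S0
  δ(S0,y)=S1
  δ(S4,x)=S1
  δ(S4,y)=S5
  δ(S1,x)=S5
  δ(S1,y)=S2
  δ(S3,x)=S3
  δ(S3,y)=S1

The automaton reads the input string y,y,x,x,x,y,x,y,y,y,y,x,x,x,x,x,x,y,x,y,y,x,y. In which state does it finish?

S1

start at S2
read 'y': S2 → S4
read 'y': S4 → S5
read 'x': S5 → S2
read 'x': S2 → S3
read 'x': S3 → S3
read 'y': S3 → S1
read 'x': S1 → S5
read 'y': S5 → S1
read 'y': S1 → S2
read 'y': S2 → S4
read 'y': S4 → S5
read 'x': S5 → S2
read 'x': S2 → S3
read 'x': S3 → S3
read 'x': S3 → S3
read 'x': S3 → S3
read 'x': S3 → S3
read 'y': S3 → S1
read 'x': S1 → S5
read 'y': S5 → S1
read 'y': S1 → S2
read 'x': S2 → S3
read 'y': S3 → S1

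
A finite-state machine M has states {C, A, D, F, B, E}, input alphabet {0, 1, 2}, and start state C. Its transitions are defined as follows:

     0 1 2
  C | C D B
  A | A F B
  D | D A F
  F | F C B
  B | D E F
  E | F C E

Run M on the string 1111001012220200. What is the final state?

C → D → A → F → C → C → C → D → D → A → B → F → B → D → F → F → F

F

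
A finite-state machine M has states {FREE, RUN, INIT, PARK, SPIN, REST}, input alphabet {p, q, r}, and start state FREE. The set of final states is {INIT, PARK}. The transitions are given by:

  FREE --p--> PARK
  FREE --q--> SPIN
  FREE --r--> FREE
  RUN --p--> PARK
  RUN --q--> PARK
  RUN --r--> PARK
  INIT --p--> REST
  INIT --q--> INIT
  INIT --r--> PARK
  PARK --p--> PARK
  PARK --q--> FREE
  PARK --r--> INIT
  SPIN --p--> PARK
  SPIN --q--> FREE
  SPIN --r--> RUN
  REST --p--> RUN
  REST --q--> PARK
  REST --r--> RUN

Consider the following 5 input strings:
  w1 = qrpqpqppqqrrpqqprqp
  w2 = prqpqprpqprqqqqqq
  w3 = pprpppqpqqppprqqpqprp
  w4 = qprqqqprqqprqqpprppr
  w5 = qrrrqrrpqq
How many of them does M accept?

w1:
  start at FREE
  read 'q': FREE → SPIN
  read 'r': SPIN → RUN
  read 'p': RUN → PARK
  read 'q': PARK → FREE
  read 'p': FREE → PARK
  read 'q': PARK → FREE
  read 'p': FREE → PARK
  read 'p': PARK → PARK
  read 'q': PARK → FREE
  read 'q': FREE → SPIN
  read 'r': SPIN → RUN
  read 'r': RUN → PARK
  read 'p': PARK → PARK
  read 'q': PARK → FREE
  read 'q': FREE → SPIN
  read 'p': SPIN → PARK
  read 'r': PARK → INIT
  read 'q': INIT → INIT
  read 'p': INIT → REST
  end REST, rejected
w2:
  start at FREE
  read 'p': FREE → PARK
  read 'r': PARK → INIT
  read 'q': INIT → INIT
  read 'p': INIT → REST
  read 'q': REST → PARK
  read 'p': PARK → PARK
  read 'r': PARK → INIT
  read 'p': INIT → REST
  read 'q': REST → PARK
  read 'p': PARK → PARK
  read 'r': PARK → INIT
  read 'q': INIT → INIT
  read 'q': INIT → INIT
  read 'q': INIT → INIT
  read 'q': INIT → INIT
  read 'q': INIT → INIT
  read 'q': INIT → INIT
  end INIT, accepted
w3:
  start at FREE
  read 'p': FREE → PARK
  read 'p': PARK → PARK
  read 'r': PARK → INIT
  read 'p': INIT → REST
  read 'p': REST → RUN
  read 'p': RUN → PARK
  read 'q': PARK → FREE
  read 'p': FREE → PARK
  read 'q': PARK → FREE
  read 'q': FREE → SPIN
  read 'p': SPIN → PARK
  read 'p': PARK → PARK
  read 'p': PARK → PARK
  read 'r': PARK → INIT
  read 'q': INIT → INIT
  read 'q': INIT → INIT
  read 'p': INIT → REST
  read 'q': REST → PARK
  read 'p': PARK → PARK
  read 'r': PARK → INIT
  read 'p': INIT → REST
  end REST, rejected
w4:
  start at FREE
  read 'q': FREE → SPIN
  read 'p': SPIN → PARK
  read 'r': PARK → INIT
  read 'q': INIT → INIT
  read 'q': INIT → INIT
  read 'q': INIT → INIT
  read 'p': INIT → REST
  read 'r': REST → RUN
  read 'q': RUN → PARK
  read 'q': PARK → FREE
  read 'p': FREE → PARK
  read 'r': PARK → INIT
  read 'q': INIT → INIT
  read 'q': INIT → INIT
  read 'p': INIT → REST
  read 'p': REST → RUN
  read 'r': RUN → PARK
  read 'p': PARK → PARK
  read 'p': PARK → PARK
  read 'r': PARK → INIT
  end INIT, accepted
w5:
  start at FREE
  read 'q': FREE → SPIN
  read 'r': SPIN → RUN
  read 'r': RUN → PARK
  read 'r': PARK → INIT
  read 'q': INIT → INIT
  read 'r': INIT → PARK
  read 'r': PARK → INIT
  read 'p': INIT → REST
  read 'q': REST → PARK
  read 'q': PARK → FREE
  end FREE, rejected

2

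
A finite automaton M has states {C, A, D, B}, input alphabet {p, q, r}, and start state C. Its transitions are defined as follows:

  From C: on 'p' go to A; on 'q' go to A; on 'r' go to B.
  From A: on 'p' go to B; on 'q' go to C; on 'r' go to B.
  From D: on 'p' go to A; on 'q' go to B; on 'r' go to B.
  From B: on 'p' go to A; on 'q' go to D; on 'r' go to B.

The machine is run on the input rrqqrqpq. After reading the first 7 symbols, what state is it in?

A

C → B → B → D → B → B → D → A
After 7 symbols: A.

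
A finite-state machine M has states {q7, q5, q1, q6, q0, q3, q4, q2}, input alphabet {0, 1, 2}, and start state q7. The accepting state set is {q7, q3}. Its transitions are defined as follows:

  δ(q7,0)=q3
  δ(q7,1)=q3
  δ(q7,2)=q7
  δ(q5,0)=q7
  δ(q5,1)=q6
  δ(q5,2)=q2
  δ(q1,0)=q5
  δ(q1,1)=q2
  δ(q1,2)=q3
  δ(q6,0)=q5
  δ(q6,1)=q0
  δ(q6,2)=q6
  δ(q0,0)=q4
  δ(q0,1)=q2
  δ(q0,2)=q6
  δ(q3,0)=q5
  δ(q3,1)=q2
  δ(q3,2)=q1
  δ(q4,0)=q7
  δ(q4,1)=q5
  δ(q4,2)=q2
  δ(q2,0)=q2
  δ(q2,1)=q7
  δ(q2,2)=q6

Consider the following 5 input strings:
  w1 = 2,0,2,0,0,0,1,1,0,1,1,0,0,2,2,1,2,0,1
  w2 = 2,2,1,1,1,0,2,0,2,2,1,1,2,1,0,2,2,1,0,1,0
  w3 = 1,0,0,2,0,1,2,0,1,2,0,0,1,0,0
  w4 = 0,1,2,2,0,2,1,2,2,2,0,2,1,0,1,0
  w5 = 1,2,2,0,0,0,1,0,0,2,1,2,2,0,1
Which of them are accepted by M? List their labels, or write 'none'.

w2, w3, w4

w1: q7 → q7 → q3 → q1 → q5 → q7 → q3 → q2 → q7 → q3 → q2 → q7 → q3 → q5 → q2 → q6 → q0 → q6 → q5 → q6  → end q6, rejected
w2: q7 → q7 → q7 → q3 → q2 → q7 → q3 → q1 → q5 → q2 → q6 → q0 → q2 → q6 → q0 → q4 → q2 → q6 → q0 → q4 → q5 → q7  → end q7, accepted
w3: q7 → q3 → q5 → q7 → q7 → q3 → q2 → q6 → q5 → q6 → q6 → q5 → q7 → q3 → q5 → q7  → end q7, accepted
w4: q7 → q3 → q2 → q6 → q6 → q5 → q2 → q7 → q7 → q7 → q7 → q3 → q1 → q2 → q2 → q7 → q3  → end q3, accepted
w5: q7 → q3 → q1 → q3 → q5 → q7 → q3 → q2 → q2 → q2 → q6 → q0 → q6 → q6 → q5 → q6  → end q6, rejected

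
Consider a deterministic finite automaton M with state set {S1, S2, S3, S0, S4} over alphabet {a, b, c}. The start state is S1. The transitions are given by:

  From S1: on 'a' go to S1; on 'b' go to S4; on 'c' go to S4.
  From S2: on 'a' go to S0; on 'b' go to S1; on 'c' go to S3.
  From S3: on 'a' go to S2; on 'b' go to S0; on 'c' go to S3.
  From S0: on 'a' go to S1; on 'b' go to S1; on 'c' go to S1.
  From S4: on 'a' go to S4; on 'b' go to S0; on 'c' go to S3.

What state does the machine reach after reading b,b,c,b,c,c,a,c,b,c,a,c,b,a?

S1

start at S1
read 'b': S1 → S4
read 'b': S4 → S0
read 'c': S0 → S1
read 'b': S1 → S4
read 'c': S4 → S3
read 'c': S3 → S3
read 'a': S3 → S2
read 'c': S2 → S3
read 'b': S3 → S0
read 'c': S0 → S1
read 'a': S1 → S1
read 'c': S1 → S4
read 'b': S4 → S0
read 'a': S0 → S1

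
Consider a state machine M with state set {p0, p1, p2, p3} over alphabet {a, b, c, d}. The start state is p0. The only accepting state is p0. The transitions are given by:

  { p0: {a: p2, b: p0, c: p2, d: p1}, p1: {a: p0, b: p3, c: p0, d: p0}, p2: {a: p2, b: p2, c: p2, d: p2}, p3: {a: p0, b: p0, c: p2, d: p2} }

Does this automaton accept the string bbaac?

p0 → p0 → p0 → p2 → p2 → p2
End state p2 is not accepting.

No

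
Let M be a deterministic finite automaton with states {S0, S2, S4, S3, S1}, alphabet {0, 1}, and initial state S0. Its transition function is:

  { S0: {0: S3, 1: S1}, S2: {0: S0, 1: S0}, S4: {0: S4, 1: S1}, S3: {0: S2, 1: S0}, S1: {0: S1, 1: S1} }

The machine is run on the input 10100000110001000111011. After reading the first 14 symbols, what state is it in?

start at S0
read '1': S0 → S1
read '0': S1 → S1
read '1': S1 → S1
read '0': S1 → S1
read '0': S1 → S1
read '0': S1 → S1
read '0': S1 → S1
read '0': S1 → S1
read '1': S1 → S1
read '1': S1 → S1
read '0': S1 → S1
read '0': S1 → S1
read '0': S1 → S1
read '1': S1 → S1
After 14 symbols: S1.

S1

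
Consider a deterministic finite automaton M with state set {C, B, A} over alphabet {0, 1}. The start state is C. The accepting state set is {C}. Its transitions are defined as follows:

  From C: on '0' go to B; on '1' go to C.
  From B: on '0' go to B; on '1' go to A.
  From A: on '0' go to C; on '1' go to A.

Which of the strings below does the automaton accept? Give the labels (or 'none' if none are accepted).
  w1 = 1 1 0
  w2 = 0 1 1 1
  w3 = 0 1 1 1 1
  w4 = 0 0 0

w1:
  start at C
  read '1': C → C
  read '1': C → C
  read '0': C → B
  end B, rejected
w2:
  start at C
  read '0': C → B
  read '1': B → A
  read '1': A → A
  read '1': A → A
  end A, rejected
w3:
  start at C
  read '0': C → B
  read '1': B → A
  read '1': A → A
  read '1': A → A
  read '1': A → A
  end A, rejected
w4:
  start at C
  read '0': C → B
  read '0': B → B
  read '0': B → B
  end B, rejected

none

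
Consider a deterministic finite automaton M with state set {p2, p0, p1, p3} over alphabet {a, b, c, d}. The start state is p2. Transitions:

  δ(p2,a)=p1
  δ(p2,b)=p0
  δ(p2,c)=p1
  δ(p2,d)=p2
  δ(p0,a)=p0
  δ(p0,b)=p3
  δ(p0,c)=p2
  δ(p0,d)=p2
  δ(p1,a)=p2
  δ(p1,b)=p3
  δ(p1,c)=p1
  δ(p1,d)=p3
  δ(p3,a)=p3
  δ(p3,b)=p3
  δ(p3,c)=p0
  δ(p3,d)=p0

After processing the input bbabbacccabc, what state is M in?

p2

Trace: p2 -b-> p0 -b-> p3 -a-> p3 -b-> p3 -b-> p3 -a-> p3 -c-> p0 -c-> p2 -c-> p1 -a-> p2 -b-> p0 -c-> p2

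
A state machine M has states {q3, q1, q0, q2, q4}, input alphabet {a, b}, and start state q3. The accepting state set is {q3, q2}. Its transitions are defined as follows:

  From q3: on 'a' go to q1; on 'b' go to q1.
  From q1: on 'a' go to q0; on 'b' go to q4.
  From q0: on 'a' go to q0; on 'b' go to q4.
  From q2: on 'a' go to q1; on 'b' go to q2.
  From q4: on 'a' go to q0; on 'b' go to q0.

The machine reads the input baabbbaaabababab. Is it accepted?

No

q3 → q1 → q0 → q0 → q4 → q0 → q4 → q0 → q0 → q0 → q4 → q0 → q4 → q0 → q4 → q0 → q4
End state q4 is not accepting.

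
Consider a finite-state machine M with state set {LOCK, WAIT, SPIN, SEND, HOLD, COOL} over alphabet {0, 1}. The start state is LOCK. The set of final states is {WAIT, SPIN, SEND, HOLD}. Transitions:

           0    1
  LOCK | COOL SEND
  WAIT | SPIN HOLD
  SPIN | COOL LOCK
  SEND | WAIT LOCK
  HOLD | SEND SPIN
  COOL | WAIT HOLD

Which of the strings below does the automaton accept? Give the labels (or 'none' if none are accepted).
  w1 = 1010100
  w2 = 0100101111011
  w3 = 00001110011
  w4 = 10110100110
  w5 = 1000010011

w1: Trace: LOCK -1-> SEND -0-> WAIT -1-> HOLD -0-> SEND -1-> LOCK -0-> COOL -0-> WAIT  → end WAIT, accepted
w2: Trace: LOCK -0-> COOL -1-> HOLD -0-> SEND -0-> WAIT -1-> HOLD -0-> SEND -1-> LOCK -1-> SEND -1-> LOCK -1-> SEND -0-> WAIT -1-> HOLD -1-> SPIN  → end SPIN, accepted
w3: Trace: LOCK -0-> COOL -0-> WAIT -0-> SPIN -0-> COOL -1-> HOLD -1-> SPIN -1-> LOCK -0-> COOL -0-> WAIT -1-> HOLD -1-> SPIN  → end SPIN, accepted
w4: Trace: LOCK -1-> SEND -0-> WAIT -1-> HOLD -1-> SPIN -0-> COOL -1-> HOLD -0-> SEND -0-> WAIT -1-> HOLD -1-> SPIN -0-> COOL  → end COOL, rejected
w5: Trace: LOCK -1-> SEND -0-> WAIT -0-> SPIN -0-> COOL -0-> WAIT -1-> HOLD -0-> SEND -0-> WAIT -1-> HOLD -1-> SPIN  → end SPIN, accepted

w1, w2, w3, w5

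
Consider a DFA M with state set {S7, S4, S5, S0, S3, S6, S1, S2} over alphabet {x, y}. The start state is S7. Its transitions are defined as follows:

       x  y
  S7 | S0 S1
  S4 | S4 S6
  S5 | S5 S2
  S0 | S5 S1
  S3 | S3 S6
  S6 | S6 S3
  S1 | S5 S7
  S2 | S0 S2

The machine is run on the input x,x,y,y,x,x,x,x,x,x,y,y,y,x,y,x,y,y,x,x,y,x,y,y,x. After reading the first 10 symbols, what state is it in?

S5

S7 → S0 → S5 → S2 → S2 → S0 → S5 → S5 → S5 → S5 → S5
After 10 symbols: S5.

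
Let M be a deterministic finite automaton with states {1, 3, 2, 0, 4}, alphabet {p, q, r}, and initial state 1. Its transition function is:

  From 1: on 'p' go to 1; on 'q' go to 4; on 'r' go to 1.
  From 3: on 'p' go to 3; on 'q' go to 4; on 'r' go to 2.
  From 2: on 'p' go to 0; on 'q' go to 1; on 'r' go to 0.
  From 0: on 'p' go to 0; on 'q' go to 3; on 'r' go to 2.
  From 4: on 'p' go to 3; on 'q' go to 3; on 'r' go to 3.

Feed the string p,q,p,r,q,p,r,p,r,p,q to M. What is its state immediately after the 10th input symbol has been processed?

1

1 → 1 → 4 → 3 → 2 → 1 → 1 → 1 → 1 → 1 → 1
After 10 symbols: 1.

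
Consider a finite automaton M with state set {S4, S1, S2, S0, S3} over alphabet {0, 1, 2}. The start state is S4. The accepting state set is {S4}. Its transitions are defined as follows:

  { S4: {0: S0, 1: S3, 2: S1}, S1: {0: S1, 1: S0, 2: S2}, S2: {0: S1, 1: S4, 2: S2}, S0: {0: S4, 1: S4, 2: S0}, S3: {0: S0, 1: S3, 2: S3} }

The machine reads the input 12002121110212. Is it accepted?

start at S4
read '1': S4 → S3
read '2': S3 → S3
read '0': S3 → S0
read '0': S0 → S4
read '2': S4 → S1
read '1': S1 → S0
read '2': S0 → S0
read '1': S0 → S4
read '1': S4 → S3
read '1': S3 → S3
read '0': S3 → S0
read '2': S0 → S0
read '1': S0 → S4
read '2': S4 → S1
End state S1 is not accepting.

No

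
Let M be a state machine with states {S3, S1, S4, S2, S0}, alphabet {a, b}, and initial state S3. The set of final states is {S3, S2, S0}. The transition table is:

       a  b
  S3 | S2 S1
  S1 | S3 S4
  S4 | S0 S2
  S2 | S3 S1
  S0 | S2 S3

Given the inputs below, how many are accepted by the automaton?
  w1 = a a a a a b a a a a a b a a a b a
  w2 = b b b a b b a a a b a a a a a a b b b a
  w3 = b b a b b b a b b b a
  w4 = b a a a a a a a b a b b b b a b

w1: Trace: S3 -a-> S2 -a-> S3 -a-> S2 -a-> S3 -a-> S2 -b-> S1 -a-> S3 -a-> S2 -a-> S3 -a-> S2 -a-> S3 -b-> S1 -a-> S3 -a-> S2 -a-> S3 -b-> S1 -a-> S3  → end S3, accepted
w2: Trace: S3 -b-> S1 -b-> S4 -b-> S2 -a-> S3 -b-> S1 -b-> S4 -a-> S0 -a-> S2 -a-> S3 -b-> S1 -a-> S3 -a-> S2 -a-> S3 -a-> S2 -a-> S3 -a-> S2 -b-> S1 -b-> S4 -b-> S2 -a-> S3  → end S3, accepted
w3: Trace: S3 -b-> S1 -b-> S4 -a-> S0 -b-> S3 -b-> S1 -b-> S4 -a-> S0 -b-> S3 -b-> S1 -b-> S4 -a-> S0  → end S0, accepted
w4: Trace: S3 -b-> S1 -a-> S3 -a-> S2 -a-> S3 -a-> S2 -a-> S3 -a-> S2 -a-> S3 -b-> S1 -a-> S3 -b-> S1 -b-> S4 -b-> S2 -b-> S1 -a-> S3 -b-> S1  → end S1, rejected

3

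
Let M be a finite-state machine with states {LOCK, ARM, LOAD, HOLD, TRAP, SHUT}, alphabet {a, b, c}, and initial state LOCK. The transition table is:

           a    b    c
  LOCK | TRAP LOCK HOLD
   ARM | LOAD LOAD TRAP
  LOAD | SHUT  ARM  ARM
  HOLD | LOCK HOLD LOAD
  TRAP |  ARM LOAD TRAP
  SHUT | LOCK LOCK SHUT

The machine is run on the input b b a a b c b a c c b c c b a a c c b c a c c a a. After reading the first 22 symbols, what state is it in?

HOLD

LOCK → LOCK → LOCK → TRAP → ARM → LOAD → ARM → LOAD → SHUT → SHUT → SHUT → LOCK → HOLD → LOAD → ARM → LOAD → SHUT → SHUT → SHUT → LOCK → HOLD → LOCK → HOLD
After 22 symbols: HOLD.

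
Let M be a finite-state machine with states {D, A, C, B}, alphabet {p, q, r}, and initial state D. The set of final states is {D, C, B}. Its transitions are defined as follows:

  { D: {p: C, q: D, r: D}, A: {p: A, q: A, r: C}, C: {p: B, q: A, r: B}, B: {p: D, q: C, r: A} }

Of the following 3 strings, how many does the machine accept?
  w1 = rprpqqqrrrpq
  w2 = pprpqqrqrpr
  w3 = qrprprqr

w1:
  start at D
  read 'r': D → D
  read 'p': D → C
  read 'r': C → B
  read 'p': B → D
  read 'q': D → D
  read 'q': D → D
  read 'q': D → D
  read 'r': D → D
  read 'r': D → D
  read 'r': D → D
  read 'p': D → C
  read 'q': C → A
  end A, rejected
w2:
  start at D
  read 'p': D → C
  read 'p': C → B
  read 'r': B → A
  read 'p': A → A
  read 'q': A → A
  read 'q': A → A
  read 'r': A → C
  read 'q': C → A
  read 'r': A → C
  read 'p': C → B
  read 'r': B → A
  end A, rejected
w3:
  start at D
  read 'q': D → D
  read 'r': D → D
  read 'p': D → C
  read 'r': C → B
  read 'p': B → D
  read 'r': D → D
  read 'q': D → D
  read 'r': D → D
  end D, accepted

1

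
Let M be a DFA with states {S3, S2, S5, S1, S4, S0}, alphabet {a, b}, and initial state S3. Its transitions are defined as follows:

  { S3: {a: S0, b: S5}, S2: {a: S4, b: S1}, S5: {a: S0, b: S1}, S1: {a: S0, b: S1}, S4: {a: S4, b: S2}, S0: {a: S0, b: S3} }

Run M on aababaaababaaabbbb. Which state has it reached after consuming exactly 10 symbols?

S0

S3 → S0 → S0 → S3 → S0 → S3 → S0 → S0 → S0 → S3 → S0
After 10 symbols: S0.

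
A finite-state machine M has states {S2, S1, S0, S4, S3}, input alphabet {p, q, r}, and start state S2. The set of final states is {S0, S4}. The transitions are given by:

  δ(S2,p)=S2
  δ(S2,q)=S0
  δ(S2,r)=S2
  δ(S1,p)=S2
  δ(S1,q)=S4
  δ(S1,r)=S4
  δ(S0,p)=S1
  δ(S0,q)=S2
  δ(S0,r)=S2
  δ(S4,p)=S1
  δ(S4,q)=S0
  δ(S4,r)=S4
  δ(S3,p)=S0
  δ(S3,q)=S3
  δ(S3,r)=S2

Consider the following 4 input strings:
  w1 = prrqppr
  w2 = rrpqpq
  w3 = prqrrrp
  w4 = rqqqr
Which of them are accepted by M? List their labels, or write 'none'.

w2

w1: S2 → S2 → S2 → S2 → S0 → S1 → S2 → S2  → end S2, rejected
w2: S2 → S2 → S2 → S2 → S0 → S1 → S4  → end S4, accepted
w3: S2 → S2 → S2 → S0 → S2 → S2 → S2 → S2  → end S2, rejected
w4: S2 → S2 → S0 → S2 → S0 → S2  → end S2, rejected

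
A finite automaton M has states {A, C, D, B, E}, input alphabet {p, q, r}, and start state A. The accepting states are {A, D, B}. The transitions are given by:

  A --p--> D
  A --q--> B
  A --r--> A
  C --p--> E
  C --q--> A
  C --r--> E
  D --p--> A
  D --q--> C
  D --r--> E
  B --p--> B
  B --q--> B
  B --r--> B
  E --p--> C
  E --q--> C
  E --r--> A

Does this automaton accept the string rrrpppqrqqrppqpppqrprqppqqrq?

Trace: A -r-> A -r-> A -r-> A -p-> D -p-> A -p-> D -q-> C -r-> E -q-> C -q-> A -r-> A -p-> D -p-> A -q-> B -p-> B -p-> B -p-> B -q-> B -r-> B -p-> B -r-> B -q-> B -p-> B -p-> B -q-> B -q-> B -r-> B -q-> B
End state B is accepting.

Yes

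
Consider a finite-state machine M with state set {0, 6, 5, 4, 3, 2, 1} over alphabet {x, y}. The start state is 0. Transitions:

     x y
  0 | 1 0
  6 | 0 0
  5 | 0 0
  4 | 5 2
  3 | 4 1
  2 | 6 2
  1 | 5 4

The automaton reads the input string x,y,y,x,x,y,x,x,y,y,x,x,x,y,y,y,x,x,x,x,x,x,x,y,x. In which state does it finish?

5

0 → 1 → 4 → 2 → 6 → 0 → 0 → 1 → 5 → 0 → 0 → 1 → 5 → 0 → 0 → 0 → 0 → 1 → 5 → 0 → 1 → 5 → 0 → 1 → 4 → 5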